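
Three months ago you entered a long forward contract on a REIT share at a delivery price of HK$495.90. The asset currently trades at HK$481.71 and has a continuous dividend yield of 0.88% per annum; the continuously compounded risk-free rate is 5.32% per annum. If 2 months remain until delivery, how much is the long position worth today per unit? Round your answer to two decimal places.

Current fair forward for the remaining 2 months: F = S·e^((r − q)·T), (r − q) = 0.0532 − 0.0088 = 0.0444
F = 481.71 · e^(0.0444 × 2/12) = 481.71 × 1.007427 = 485.2877
Value of long forward = (F − K)·e^(−rT) = (485.2877 − 495.90) · e^(−0.0532·2/12)
= -10.6123 × 0.991173 = -10.52

-HK$10.52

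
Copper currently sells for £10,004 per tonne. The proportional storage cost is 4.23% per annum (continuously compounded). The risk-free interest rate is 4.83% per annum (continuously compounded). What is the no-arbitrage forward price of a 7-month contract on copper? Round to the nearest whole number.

Net carry = r + u − y = 0.0483 + 0.0423 − 0.0000 = 0.0906
F = S·e^((r+u−y)T) = 10004 · e^(0.0906 × 7/12) = 10004 · e^0.052850
= 10004 × 1.054271 = £10,547 per tonne

£10,547 per tonne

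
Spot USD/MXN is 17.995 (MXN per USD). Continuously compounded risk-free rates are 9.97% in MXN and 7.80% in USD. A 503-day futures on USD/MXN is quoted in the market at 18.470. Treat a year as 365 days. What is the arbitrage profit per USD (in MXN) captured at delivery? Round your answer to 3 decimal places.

0.071 per USD (in MXN)

Fair futures: F* = S·e^(carry·T), with carry = (r_MXN − r_USD) = 0.0997 − 0.0780 = 0.0217
F* = 17.995 · e^(0.0217 × 503/365) = 17.995 · e^0.029904 = 17.995 × 1.030356 = 18.5413
Market 18.470 < fair 18.5413: forward underpriced → reverse cash-and-carry (short spot, go long the forward).
At maturity, profit = |F_mkt − F*| = |18.470 − 18.5413| = 0.071 per USD (in MXN)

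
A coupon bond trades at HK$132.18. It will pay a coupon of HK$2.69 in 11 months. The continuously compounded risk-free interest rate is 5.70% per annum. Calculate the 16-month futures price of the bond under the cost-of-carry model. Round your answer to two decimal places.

PV(coupons) I = 2.69·e^(−0.0570·11/12)
I = 2.5531
F = (S − I)·e^(rT) = (132.18 − 2.5531) · e^(0.0570·16/12)
= 129.6269 · e^0.076000 = 129.6269 × 1.078963 = HK$139.86

HK$139.86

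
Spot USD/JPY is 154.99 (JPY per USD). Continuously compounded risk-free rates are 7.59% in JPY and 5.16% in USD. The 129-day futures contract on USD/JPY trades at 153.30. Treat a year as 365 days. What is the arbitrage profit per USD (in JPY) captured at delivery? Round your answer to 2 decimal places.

Fair futures: F* = S·e^(carry·T), with carry = (r_JPY − r_USD) = 0.0759 − 0.0516 = 0.0243
F* = 154.99 · e^(0.0243 × 129/365) = 154.99 · e^0.008588 = 154.99 × 1.008625 = 156.3268
Market 153.30 < fair 156.3268: forward underpriced → reverse cash-and-carry (short spot, go long the forward).
At maturity, profit = |F_mkt − F*| = |153.30 − 156.3268| = 3.03 per USD (in JPY)

3.03 per USD (in JPY)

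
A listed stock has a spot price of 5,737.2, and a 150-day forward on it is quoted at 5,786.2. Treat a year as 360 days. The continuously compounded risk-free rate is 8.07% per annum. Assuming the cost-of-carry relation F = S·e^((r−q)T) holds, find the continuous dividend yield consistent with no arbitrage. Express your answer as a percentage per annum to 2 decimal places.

6.03%

From F = S·e^((r−q)T): (r − q) = ln(F/S)/T
ln(5786.2/5737.2) = ln(1.008541) = 0.008505
(r − q) = 0.008505 / (150/360) = 0.020412
q = r − ln(F/S)/T = 0.0807 − 0.020412 = 0.060288
q = 6.03%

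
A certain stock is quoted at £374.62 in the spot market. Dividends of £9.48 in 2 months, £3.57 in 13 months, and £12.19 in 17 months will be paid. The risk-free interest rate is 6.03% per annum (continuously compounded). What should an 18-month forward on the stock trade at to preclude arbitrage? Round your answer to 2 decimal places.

£383.90

PV(dividends) I = 9.48·e^(−0.0603·2/12) + 3.57·e^(−0.0603·13/12) + 12.19·e^(−0.0603·17/12)
I = 9.3852 + 3.3442 + 11.1919 = 23.9213
F = (S − I)·e^(rT) = (374.62 − 23.9213) · e^(0.0603·18/12)
= 350.6987 · e^0.090450 = 350.6987 × 1.094667 = £383.90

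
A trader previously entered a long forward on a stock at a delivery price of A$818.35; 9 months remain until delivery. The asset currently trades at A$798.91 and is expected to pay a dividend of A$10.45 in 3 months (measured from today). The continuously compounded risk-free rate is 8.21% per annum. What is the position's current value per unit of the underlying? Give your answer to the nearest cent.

A$19.19

PV(remaining dividends) I = 10.45·e^(−0.0821·3/12) = 10.2377
Current forward F = (S − I)·e^(rT) = (798.91 − 10.2377)·e^(0.0821·9/12) = 788.6723 × 1.063510 = 838.7609
Value (long) = (F − K)·e^(−rT) = (838.7609 − 818.35) × 0.940282 = 19.1920
Value = A$19.19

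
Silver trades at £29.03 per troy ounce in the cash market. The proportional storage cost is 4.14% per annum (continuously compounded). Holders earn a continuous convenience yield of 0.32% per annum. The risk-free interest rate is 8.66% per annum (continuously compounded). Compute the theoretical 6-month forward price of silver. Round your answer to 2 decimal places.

£30.90 per troy ounce

Net carry = r + u − y = 0.0866 + 0.0414 − 0.0032 = 0.1248
F = S·e^((r+u−y)T) = 29.03 · e^(0.1248 × 6/12) = 29.03 · e^0.062400
= 29.03 × 1.064388 = £30.90 per troy ounce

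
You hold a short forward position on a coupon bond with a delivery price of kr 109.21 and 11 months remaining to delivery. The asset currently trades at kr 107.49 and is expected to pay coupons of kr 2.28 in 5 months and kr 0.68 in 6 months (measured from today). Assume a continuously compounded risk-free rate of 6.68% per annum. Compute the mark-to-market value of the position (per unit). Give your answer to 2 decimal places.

PV(remaining coupons) I = 2.28·e^(−0.0668·5/12) + 0.68·e^(−0.0668·6/12) = 2.8751
Current forward F = (S − I)·e^(rT) = (107.49 − 2.8751)·e^(0.0668·11/12) = 104.6149 × 1.063147 = 111.2210
Value (long) = (F − K)·e^(−rT) = (111.2210 − 109.21) × 0.940604 = 1.8916
Short position value = −(long value) = -kr 1.89

-kr 1.89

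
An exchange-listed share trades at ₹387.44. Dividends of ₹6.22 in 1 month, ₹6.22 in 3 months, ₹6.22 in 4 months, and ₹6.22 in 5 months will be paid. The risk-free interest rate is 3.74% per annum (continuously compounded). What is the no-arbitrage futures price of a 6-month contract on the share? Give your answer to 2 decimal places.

PV(dividends) I = 6.22·e^(−0.0374·1/12) + 6.22·e^(−0.0374·3/12) + 6.22·e^(−0.0374·4/12) + 6.22·e^(−0.0374·5/12)
I = 6.2006 + 6.1621 + 6.1429 + 6.1238 = 24.6294
F = (S − I)·e^(rT) = (387.44 − 24.6294) · e^(0.0374·6/12)
= 362.8106 · e^0.018700 = 362.8106 × 1.018876 = ₹369.66

₹369.66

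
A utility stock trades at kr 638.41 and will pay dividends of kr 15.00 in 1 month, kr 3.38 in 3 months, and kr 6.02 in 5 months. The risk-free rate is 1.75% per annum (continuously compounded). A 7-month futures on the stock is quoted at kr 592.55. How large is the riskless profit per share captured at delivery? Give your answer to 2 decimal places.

kr 27.84 per share

PV(dividends) I = 15.00·e^(−0.0175·1/12) + 3.38·e^(−0.0175·3/12) + 6.02·e^(−0.0175·5/12) = 24.3196
Fair futures F* = (S − I)·e^(rT) = (638.41 − 24.3196)·e^0.010208 = 614.0904 × 1.010260 = 620.3910
Market kr 592.55 < fair 620.3910: forward underpriced → reverse cash-and-carry (short the stock, invest proceeds at r, pay the dividends, go long the forward).
Profit at T = |F_mkt − F*| = |592.55 − 620.3910| = kr 27.84 per share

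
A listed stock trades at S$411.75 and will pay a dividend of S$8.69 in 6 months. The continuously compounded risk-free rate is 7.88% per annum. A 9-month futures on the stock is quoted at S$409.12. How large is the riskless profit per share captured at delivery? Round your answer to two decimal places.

PV(dividends) I = 8.69·e^(−0.0788·6/12) = 8.3543
Fair futures F* = (S − I)·e^(rT) = (411.75 − 8.3543)·e^0.059100 = 403.3957 × 1.060881 = 427.9548
Market S$409.12 < fair 427.9548: forward underpriced → reverse cash-and-carry (short the stock, invest proceeds at r, pay the dividends, go long the forward).
Profit at T = |F_mkt − F*| = |409.12 − 427.9548| = S$18.83 per share

S$18.83 per share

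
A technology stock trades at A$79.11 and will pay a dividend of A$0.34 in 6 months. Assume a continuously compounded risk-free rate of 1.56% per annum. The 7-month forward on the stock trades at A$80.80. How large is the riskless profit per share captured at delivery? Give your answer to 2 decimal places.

PV(dividends) I = 0.34·e^(−0.0156·6/12) = 0.3374
Fair forward F* = (S − I)·e^(rT) = (79.11 − 0.3374)·e^0.009100 = 78.7726 × 1.009142 = 79.4927
Market A$80.80 > fair 79.4927: forward overpriced → cash-and-carry (borrow at r, buy the stock and collect the dividends, short the forward).
Profit at T = |F_mkt − F*| = |80.80 − 79.4927| = A$1.31 per share

A$1.31 per share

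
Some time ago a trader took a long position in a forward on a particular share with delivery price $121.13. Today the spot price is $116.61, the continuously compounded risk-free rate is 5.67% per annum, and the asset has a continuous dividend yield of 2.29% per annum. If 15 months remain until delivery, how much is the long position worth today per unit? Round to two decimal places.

Current fair forward for the remaining 15 months: F = S·e^((r − q)·T), (r − q) = 0.0567 − 0.0229 = 0.0338
F = 116.61 · e^(0.0338 × 15/12) = 116.61 × 1.043155 = 121.6423
Value of long forward = (F − K)·e^(−rT) = (121.6423 − 121.13) · e^(−0.0567·15/12)
= 0.5123 × 0.931578 = 0.48

$0.48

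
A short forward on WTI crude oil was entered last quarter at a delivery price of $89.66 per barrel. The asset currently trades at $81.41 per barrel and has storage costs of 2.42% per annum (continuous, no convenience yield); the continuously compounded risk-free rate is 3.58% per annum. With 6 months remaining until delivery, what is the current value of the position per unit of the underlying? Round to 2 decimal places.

$5.67 per barrel

Current fair forward for the remaining 6 months: F = S·e^((r + u)·T), (r + u) = 0.0358 + 0.0242 = 0.0600
F = 81.41 · e^(0.0600 × 6/12) = 81.41 × 1.030455 = 83.8893
Value of long forward = (F − K)·e^(−rT) = (83.8893 − 89.66) · e^(−0.0358·6/12)
= -5.7707 × 0.982259 = -5.67
Short position value = −(long value) = $5.67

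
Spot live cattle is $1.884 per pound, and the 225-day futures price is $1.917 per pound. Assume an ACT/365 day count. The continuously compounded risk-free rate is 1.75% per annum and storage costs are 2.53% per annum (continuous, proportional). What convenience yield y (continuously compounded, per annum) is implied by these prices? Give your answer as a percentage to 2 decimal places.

1.46%

F = S·e^((r+u−y)T) ⇒ (r+u−y) = ln(F/S)/T
ln(1.917/1.884) = 0.017364; /T ⇒ 0.028168
y = r + u − ln(F/S)/T = 0.0175 + 0.0253 − 0.028168 = 0.014632
y = 1.46%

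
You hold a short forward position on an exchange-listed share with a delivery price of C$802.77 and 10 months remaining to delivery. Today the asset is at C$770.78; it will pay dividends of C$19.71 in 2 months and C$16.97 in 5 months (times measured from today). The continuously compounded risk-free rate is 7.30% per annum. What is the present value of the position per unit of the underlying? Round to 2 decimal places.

C$20.54

PV(remaining dividends) I = 19.71·e^(−0.0730·2/12) + 16.97·e^(−0.0730·5/12) = 35.9332
Current forward F = (S − I)·e^(rT) = (770.78 − 35.9332)·e^(0.0730·10/12) = 734.8468 × 1.062722 = 780.9379
Value (long) = (F − K)·e^(−rT) = (780.9379 − 802.77) × 0.940980 = -20.5436
Short position value = −(long value) = C$20.54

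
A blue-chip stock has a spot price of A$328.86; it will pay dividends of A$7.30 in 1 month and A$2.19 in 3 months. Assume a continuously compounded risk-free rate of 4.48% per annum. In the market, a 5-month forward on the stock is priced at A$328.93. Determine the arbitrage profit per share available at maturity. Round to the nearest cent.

PV(dividends) I = 7.30·e^(−0.0448·1/12) + 2.19·e^(−0.0448·3/12) = 9.4384
Fair forward F* = (S − I)·e^(rT) = (328.86 − 9.4384)·e^0.018667 = 319.4216 × 1.018842 = 325.4401
Market A$328.93 > fair 325.4401: forward overpriced → cash-and-carry (borrow at r, buy the stock and collect the dividends, short the forward).
Profit at T = |F_mkt − F*| = |328.93 − 325.4401| = A$3.49 per share

A$3.49 per share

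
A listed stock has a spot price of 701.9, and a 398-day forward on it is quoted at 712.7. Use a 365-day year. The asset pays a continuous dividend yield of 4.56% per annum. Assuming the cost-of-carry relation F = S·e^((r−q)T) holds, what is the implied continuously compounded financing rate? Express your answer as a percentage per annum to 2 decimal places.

From F = S·e^((r−q)T): (r − q) = ln(F/S)/T
ln(712.7/701.9) = ln(1.015387) = 0.015270
(r − q) = 0.015270 / (398/365) = 0.014004
r = ln(F/S)/T + q = 0.014004 + 0.0456 = 0.059604
r = 5.96%

5.96%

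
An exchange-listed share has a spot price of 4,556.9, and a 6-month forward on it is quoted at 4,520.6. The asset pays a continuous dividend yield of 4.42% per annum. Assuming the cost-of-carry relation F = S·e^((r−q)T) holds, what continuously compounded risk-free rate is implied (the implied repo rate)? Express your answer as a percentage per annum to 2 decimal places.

2.82%

From F = S·e^((r−q)T): (r − q) = ln(F/S)/T
ln(4520.6/4556.9) = ln(0.992034) = -0.007998
(r − q) = -0.007998 / (6/12) = -0.015996
r = ln(F/S)/T + q = -0.015996 + 0.0442 = 0.028204
r = 2.82%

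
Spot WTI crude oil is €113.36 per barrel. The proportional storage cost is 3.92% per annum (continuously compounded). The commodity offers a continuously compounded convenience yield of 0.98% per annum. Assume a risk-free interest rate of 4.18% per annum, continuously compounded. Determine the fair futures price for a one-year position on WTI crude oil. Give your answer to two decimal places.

€121.73 per barrel

Net carry = r + u − y = 0.0418 + 0.0392 − 0.0098 = 0.0712
F = S·e^((r+u−y)T) = 113.36 · e^(0.0712 × 12/12) = 113.36 · e^0.071200
= 113.36 × 1.073796 = €121.73 per barrel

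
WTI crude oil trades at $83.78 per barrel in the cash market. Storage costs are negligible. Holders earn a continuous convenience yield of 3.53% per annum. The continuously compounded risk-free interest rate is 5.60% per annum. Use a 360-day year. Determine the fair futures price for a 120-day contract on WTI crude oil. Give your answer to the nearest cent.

Net carry = r + u − y = 0.0560 + 0.0000 − 0.0353 = 0.0207
F = S·e^((r+u−y)T) = 83.78 · e^(0.0207 × 120/360) = 83.78 · e^0.006900
= 83.78 × 1.006924 = $84.36 per barrel

$84.36 per barrel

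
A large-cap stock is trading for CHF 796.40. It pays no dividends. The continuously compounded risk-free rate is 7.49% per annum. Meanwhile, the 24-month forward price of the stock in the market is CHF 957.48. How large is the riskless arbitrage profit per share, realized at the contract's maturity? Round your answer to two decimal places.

CHF 32.38 per share

Fair forward: F* = S·e^(carry·T), with carry = r = 0.0749
F* = 796.40 · e^(0.0749 × 24/12) = 796.40 · e^0.149800 = 796.40 × 1.161602 = CHF 925.0998
Market CHF 957.48 > fair CHF 925.0998: forward overpriced → cash-and-carry (buy spot, short the forward).
At maturity, profit = |F_mkt − F*| = |957.48 − 925.0998| = CHF 32.38 per share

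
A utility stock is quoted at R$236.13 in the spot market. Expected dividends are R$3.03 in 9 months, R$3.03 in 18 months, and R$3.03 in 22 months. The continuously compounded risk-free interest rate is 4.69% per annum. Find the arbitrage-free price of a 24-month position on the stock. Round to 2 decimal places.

PV(dividends) I = 3.03·e^(−0.0469·9/12) + 3.03·e^(−0.0469·18/12) + 3.03·e^(−0.0469·22/12)
I = 2.9253 + 2.8242 + 2.7804 = 8.5299
F = (S − I)·e^(rT) = (236.13 − 8.5299) · e^(0.0469·24/12)
= 227.6001 · e^0.093800 = 227.6001 × 1.098340 = R$249.98

R$249.98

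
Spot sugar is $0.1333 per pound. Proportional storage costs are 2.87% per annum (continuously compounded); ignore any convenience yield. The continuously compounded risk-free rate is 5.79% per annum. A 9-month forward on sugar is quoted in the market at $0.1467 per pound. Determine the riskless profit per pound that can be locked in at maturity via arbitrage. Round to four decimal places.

Fair forward: F* = S·e^(carry·T), with carry = (r + u) = 0.0579 + 0.0287 = 0.0866
F* = 0.1333 · e^(0.0866 × 9/12) = 0.1333 · e^0.064950 = 0.1333 × 1.067106 = $0.1422
Market $0.1467 > fair $0.1422: forward overpriced → cash-and-carry (buy spot, short the forward).
At maturity, profit = |F_mkt − F*| = |0.1467 − 0.1422| = $0.0045 per pound

$0.0045 per pound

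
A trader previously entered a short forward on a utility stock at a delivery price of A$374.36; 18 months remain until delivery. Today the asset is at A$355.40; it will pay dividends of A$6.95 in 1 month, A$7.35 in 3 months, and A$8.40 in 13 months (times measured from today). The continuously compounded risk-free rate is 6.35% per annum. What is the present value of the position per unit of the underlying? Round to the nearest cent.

PV(remaining dividends) I = 6.95·e^(−0.0635·1/12) + 7.35·e^(−0.0635·3/12) + 8.40·e^(−0.0635·13/12) = 21.9891
Current forward F = (S − I)·e^(rT) = (355.40 − 21.9891)·e^(0.0635·18/12) = 333.4109 × 1.099934 = 366.7300
Value (long) = (F − K)·e^(−rT) = (366.7300 − 374.36) × 0.909146 = -6.9368
Short position value = −(long value) = A$6.94

A$6.94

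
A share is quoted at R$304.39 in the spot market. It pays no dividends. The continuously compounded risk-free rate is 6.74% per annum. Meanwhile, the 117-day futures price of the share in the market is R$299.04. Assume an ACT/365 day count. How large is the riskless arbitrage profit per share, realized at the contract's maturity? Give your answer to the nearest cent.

R$12.00 per share

Fair futures: F* = S·e^(carry·T), with carry = r = 0.0674
F* = 304.39 · e^(0.0674 × 117/365) = 304.39 · e^0.021605 = 304.39 × 1.021840 = R$311.0379
Market R$299.04 < fair R$311.0379: forward underpriced → reverse cash-and-carry (short spot, go long the forward).
At maturity, profit = |F_mkt − F*| = |299.04 − 311.0379| = R$12.00 per share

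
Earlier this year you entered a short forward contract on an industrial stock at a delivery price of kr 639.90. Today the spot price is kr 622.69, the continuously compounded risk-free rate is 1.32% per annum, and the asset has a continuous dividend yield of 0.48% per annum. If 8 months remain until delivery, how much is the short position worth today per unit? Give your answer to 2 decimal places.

Current fair forward for the remaining 8 months: F = S·e^((r − q)·T), (r − q) = 0.0132 − 0.0048 = 0.0084
F = 622.69 · e^(0.0084 × 8/12) = 622.69 × 1.005616 = 626.1870
Value of long forward = (F − K)·e^(−rT) = (626.1870 − 639.90) · e^(−0.0132·8/12)
= -13.7130 × 0.991239 = -13.59
Short position value = −(long value) = kr 13.59

kr 13.59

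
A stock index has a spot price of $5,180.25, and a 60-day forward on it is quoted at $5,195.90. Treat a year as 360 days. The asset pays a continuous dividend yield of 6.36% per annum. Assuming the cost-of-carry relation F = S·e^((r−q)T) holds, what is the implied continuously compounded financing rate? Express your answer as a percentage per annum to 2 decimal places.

8.17%

From F = S·e^((r−q)T): (r − q) = ln(F/S)/T
ln(5195.90/5180.25) = ln(1.003021) = 0.003016
(r − q) = 0.003016 / (60/360) = 0.018096
r = ln(F/S)/T + q = 0.018096 + 0.0636 = 0.081696
r = 8.17%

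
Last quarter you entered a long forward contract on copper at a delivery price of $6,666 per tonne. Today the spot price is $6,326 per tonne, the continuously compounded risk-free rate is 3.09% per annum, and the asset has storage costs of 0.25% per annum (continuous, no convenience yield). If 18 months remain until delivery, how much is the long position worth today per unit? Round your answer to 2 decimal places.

-$14.31 per tonne

Current fair forward for the remaining 18 months: F = S·e^((r + u)·T), (r + u) = 0.0309 + 0.0025 = 0.0334
F = 6326 · e^(0.0334 × 18/12) = 6326 × 1.05137623 = 6651.0060
Value of long forward = (F − K)·e^(−rT) = (6651.0060 − 6666) · e^(−0.0309·18/12)
= -14.9940 × 0.95470776 = -14.31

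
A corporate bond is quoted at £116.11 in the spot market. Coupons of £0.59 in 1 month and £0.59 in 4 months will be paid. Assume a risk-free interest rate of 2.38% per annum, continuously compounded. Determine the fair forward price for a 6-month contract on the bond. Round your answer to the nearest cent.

PV(coupons) I = 0.59·e^(−0.0238·1/12) + 0.59·e^(−0.0238·4/12)
I = 0.5888 + 0.5853 = 1.1741
F = (S − I)·e^(rT) = (116.11 − 1.1741) · e^(0.0238·6/12)
= 114.9359 · e^0.011900 = 114.9359 × 1.011971 = £116.31

£116.31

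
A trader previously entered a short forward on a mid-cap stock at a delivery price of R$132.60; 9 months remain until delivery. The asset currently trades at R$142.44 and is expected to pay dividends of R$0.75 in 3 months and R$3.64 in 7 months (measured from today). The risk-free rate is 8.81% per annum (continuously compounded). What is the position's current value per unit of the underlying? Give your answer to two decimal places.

-R$14.13

PV(remaining dividends) I = 0.75·e^(−0.0881·3/12) + 3.64·e^(−0.0881·7/12) = 4.1913
Current forward F = (S − I)·e^(rT) = (142.44 − 4.1913)·e^(0.0881·9/12) = 138.2487 × 1.068307 = 147.6921
Value (long) = (F − K)·e^(−rT) = (147.6921 − 132.60) × 0.936061 = 14.1271
Short position value = −(long value) = -R$14.13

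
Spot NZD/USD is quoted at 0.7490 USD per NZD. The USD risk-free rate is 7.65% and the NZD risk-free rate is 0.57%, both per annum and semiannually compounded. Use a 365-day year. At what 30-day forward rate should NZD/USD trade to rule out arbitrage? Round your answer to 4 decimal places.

0.7533

By covered interest parity, F = S · (1+r_USD/2)^(2T) / (1+r_NZD/2)^(2T)
= 0.7490 × 1.006189 / 1.000468 = 0.7490 × 1.005718
F = 0.7533 USD per NZD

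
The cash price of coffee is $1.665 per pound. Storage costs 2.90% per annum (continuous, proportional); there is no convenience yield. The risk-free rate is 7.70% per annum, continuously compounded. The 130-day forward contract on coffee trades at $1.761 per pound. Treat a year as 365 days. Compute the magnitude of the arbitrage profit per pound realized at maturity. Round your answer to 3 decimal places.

$0.032 per pound

Fair forward: F* = S·e^(carry·T), with carry = (r + u) = 0.0770 + 0.0290 = 0.1060
F* = 1.665 · e^(0.1060 × 130/365) = 1.665 · e^0.037753 = 1.665 × 1.038475 = $1.7291
Market $1.761 > fair $1.7291: forward overpriced → cash-and-carry (buy spot, short the forward).
At maturity, profit = |F_mkt − F*| = |1.761 − 1.7291| = $0.032 per pound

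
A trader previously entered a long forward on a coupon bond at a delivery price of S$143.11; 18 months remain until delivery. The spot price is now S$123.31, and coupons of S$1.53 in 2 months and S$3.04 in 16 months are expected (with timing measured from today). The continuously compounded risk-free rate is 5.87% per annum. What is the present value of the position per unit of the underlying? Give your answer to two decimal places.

PV(remaining coupons) I = 1.53·e^(−0.0587·2/12) + 3.04·e^(−0.0587·16/12) = 4.3262
Current forward F = (S − I)·e^(rT) = (123.31 − 4.3262)·e^(0.0587·18/12) = 118.9838 × 1.092043 = 129.9354
Value (long) = (F − K)·e^(−rT) = (129.9354 − 143.11) × 0.915715 = -12.0642
Value = -S$12.06

-S$12.06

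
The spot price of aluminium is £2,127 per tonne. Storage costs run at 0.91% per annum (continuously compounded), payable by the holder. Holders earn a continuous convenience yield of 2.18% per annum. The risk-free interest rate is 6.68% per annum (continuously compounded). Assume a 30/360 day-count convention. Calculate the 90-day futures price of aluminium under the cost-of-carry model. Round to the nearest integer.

£2,156 per tonne

Net carry = r + u − y = 0.0668 + 0.0091 − 0.0218 = 0.0541
F = S·e^((r+u−y)T) = 2127 · e^(0.0541 × 90/360) = 2127 · e^0.013525
= 2127 × 1.013617 = £2,156 per tonne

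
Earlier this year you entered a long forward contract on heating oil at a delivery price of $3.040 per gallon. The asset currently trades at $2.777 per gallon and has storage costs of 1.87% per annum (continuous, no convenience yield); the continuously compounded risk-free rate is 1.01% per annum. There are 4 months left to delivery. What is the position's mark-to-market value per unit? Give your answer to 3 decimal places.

Current fair forward for the remaining 4 months: F = S·e^((r + u)·T), (r + u) = 0.0101 + 0.0187 = 0.0288
F = 2.777 · e^(0.0288 × 4/12) = 2.777 × 1.009646 = 2.8038
Value of long forward = (F − K)·e^(−rT) = (2.8038 − 3.040) · e^(−0.0101·4/12)
= -0.2362 × 0.996639 = -0.235

-$0.235 per gallon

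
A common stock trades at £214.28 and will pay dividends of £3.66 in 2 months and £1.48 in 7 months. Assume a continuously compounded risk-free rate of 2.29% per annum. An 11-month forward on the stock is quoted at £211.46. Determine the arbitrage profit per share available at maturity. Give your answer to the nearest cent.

PV(dividends) I = 3.66·e^(−0.0229·2/12) + 1.48·e^(−0.0229·7/12) = 5.1064
Fair forward F* = (S − I)·e^(rT) = (214.28 − 5.1064)·e^0.020992 = 209.1736 × 1.021214 = 213.6110
Market £211.46 < fair 213.6110: forward underpriced → reverse cash-and-carry (short the stock, invest proceeds at r, pay the dividends, go long the forward).
Profit at T = |F_mkt − F*| = |211.46 − 213.6110| = £2.15 per share

£2.15 per share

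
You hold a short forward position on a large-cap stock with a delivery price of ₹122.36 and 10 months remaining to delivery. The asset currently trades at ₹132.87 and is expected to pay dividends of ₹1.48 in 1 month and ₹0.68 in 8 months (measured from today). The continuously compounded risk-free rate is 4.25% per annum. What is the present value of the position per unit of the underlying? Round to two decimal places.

PV(remaining dividends) I = 1.48·e^(−0.0425·1/12) + 0.68·e^(−0.0425·8/12) = 2.1358
Current forward F = (S − I)·e^(rT) = (132.87 − 2.1358)·e^(0.0425·10/12) = 130.7342 × 1.036051 = 135.4473
Value (long) = (F − K)·e^(−rT) = (135.4473 − 122.36) × 0.965203 = 12.6319
Short position value = −(long value) = -₹12.63

-₹12.63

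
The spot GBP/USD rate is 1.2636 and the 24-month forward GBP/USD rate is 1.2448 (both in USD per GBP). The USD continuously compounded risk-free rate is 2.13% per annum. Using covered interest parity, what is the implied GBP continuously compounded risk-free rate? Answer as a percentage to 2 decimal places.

F = S·e^((r_USD − r_GBP)T) ⇒ r_GBP = r_USD − ln(F/S)/T
ln(1.2448/1.2636) = -0.014990; /(24/12) = -0.007495
r_GBP = 0.0213 + 0.007495 = 0.028795
r_GBP = 2.88%

2.88%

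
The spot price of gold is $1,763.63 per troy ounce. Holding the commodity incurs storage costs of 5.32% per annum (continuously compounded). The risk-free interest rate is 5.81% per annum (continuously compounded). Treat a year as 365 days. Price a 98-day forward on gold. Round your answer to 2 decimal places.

$1,817.13 per troy ounce

Net carry = r + u − y = 0.0581 + 0.0532 − 0.0000 = 0.1113
F = S·e^((r+u−y)T) = 1763.63 · e^(0.1113 × 98/365) = 1763.63 · e^0.02988329
= 1763.63 × 1.03033428 = $1,817.13 per troy ounce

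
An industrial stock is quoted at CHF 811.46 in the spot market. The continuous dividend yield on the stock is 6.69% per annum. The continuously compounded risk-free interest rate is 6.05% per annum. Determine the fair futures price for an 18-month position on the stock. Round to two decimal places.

F = S·e^((r − q)T) = 811.46 · e^((0.0605 − 0.0669) × 18/12)
= 811.46 · e^-0.009600 = 811.46 × 0.990446
F = CHF 803.71

CHF 803.71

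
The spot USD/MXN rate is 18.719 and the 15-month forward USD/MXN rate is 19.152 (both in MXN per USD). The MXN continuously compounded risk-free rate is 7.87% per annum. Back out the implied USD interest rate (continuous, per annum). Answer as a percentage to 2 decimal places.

6.04%

F = S·e^((r_MXN − r_USD)T) ⇒ r_USD = r_MXN − ln(F/S)/T
ln(19.152/18.719) = 0.022868; /(15/12) = 0.018294
r_USD = 0.0787 − 0.018294 = 0.060406
r_USD = 6.04%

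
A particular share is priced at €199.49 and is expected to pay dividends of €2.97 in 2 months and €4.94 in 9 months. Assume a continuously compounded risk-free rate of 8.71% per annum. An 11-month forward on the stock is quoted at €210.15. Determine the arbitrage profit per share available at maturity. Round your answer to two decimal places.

PV(dividends) I = 2.97·e^(−0.0871·2/12) + 4.94·e^(−0.0871·9/12) = 7.5548
Fair forward F* = (S − I)·e^(rT) = (199.49 − 7.5548)·e^0.079842 = 191.9352 × 1.083116 = 207.8881
Market €210.15 > fair 207.8881: forward overpriced → cash-and-carry (borrow at r, buy the stock and collect the dividends, short the forward).
Profit at T = |F_mkt − F*| = |210.15 − 207.8881| = €2.26 per share

€2.26 per share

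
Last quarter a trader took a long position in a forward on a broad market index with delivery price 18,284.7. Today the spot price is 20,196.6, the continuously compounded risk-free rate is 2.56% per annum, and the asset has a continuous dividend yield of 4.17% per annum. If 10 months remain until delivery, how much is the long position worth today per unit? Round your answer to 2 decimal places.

1608.06

Current fair forward for the remaining 10 months: F = S·e^((r − q)·T), (r − q) = 0.0256 − 0.0417 = -0.0161
F = 20196.6 · e^(-0.0161 × 10/12) = 20196.6 × 0.98667294 = 19927.4387
Value of long forward = (F − K)·e^(−rT) = (19927.4387 − 18284.7) · e^(−0.0256·10/12)
= 1642.7387 × 0.97889261 = 1608.06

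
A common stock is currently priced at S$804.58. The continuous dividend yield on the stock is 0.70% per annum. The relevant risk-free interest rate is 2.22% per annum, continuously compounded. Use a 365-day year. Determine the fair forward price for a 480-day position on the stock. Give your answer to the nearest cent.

S$820.82

F = S·e^((r − q)T) = 804.58 · e^((0.0222 − 0.0070) × 480/365)
= 804.58 · e^0.019989 = 804.58 × 1.020190
F = S$820.82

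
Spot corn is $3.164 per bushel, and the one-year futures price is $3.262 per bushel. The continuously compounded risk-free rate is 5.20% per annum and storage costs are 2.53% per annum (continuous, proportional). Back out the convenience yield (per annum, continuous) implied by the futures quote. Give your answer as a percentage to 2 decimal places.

4.68%

F = S·e^((r+u−y)T) ⇒ (r+u−y) = ln(F/S)/T
ln(3.262/3.164) = 0.030503; /T ⇒ 0.030503
y = r + u − ln(F/S)/T = 0.0520 + 0.0253 − 0.030503 = 0.046797
y = 4.68%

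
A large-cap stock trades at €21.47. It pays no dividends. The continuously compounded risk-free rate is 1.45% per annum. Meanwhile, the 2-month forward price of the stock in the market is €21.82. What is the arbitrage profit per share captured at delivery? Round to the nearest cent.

Fair forward: F* = S·e^(carry·T), with carry = r = 0.0145
F* = 21.47 · e^(0.0145 × 2/12) = 21.47 · e^0.002417 = 21.47 × 1.002420 = €21.5220
Market €21.82 > fair €21.5220: forward overpriced → cash-and-carry (buy spot, short the forward).
At maturity, profit = |F_mkt − F*| = |21.82 − 21.5220| = €0.30 per share

€0.30 per share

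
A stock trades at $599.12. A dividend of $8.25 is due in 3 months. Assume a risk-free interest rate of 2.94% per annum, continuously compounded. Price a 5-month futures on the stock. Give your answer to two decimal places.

PV(dividends) I = 8.25·e^(−0.0294·3/12)
I = 8.1896
F = (S − I)·e^(rT) = (599.12 − 8.1896) · e^(0.0294·5/12)
= 590.9304 · e^0.012250 = 590.9304 × 1.012325 = $598.21

$598.21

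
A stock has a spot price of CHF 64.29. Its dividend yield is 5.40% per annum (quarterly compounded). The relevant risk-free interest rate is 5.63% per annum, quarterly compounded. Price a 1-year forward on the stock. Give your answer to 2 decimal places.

F = S · (1+r/4)^(4T) / (1+q/4)^(4T)
= 64.29 × 1.057500 / 1.055103 = 64.29 × 1.002272
F = CHF 64.44

CHF 64.44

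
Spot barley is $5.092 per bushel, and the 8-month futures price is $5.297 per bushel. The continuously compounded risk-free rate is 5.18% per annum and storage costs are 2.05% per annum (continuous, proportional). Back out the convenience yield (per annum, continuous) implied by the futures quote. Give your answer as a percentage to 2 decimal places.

F = S·e^((r+u−y)T) ⇒ (r+u−y) = ln(F/S)/T
ln(5.297/5.092) = 0.039470; /T ⇒ 0.059205
y = r + u − ln(F/S)/T = 0.0518 + 0.0205 − 0.059205 = 0.013095
y = 1.31%

1.31%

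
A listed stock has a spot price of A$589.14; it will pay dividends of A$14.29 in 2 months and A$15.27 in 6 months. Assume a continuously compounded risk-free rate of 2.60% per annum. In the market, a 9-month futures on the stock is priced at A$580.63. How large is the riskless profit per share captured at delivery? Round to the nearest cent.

A$9.77 per share

PV(dividends) I = 14.29·e^(−0.0260·2/12) + 15.27·e^(−0.0260·6/12) = 29.3010
Fair futures F* = (S − I)·e^(rT) = (589.14 − 29.3010)·e^0.019500 = 559.8390 × 1.019691 = 570.8628
Market A$580.63 > fair 570.8628: forward overpriced → cash-and-carry (borrow at r, buy the stock and collect the dividends, short the forward).
Profit at T = |F_mkt − F*| = |580.63 − 570.8628| = A$9.77 per share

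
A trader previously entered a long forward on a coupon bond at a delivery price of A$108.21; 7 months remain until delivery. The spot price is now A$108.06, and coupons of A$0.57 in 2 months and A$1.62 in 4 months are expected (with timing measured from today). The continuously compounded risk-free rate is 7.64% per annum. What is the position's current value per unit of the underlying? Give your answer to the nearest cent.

A$2.42

PV(remaining coupons) I = 0.57·e^(−0.0764·2/12) + 1.62·e^(−0.0764·4/12) = 2.1421
Current forward F = (S − I)·e^(rT) = (108.06 − 2.1421)·e^(0.0764·7/12) = 105.9179 × 1.045575 = 110.7451
Value (long) = (F − K)·e^(−rT) = (110.7451 − 108.21) × 0.956412 = 2.4246
Value = A$2.42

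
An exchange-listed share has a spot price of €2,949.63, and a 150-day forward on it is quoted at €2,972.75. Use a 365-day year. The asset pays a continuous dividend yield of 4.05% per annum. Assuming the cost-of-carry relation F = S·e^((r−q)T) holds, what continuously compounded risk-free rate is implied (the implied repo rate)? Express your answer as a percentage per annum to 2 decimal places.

5.95%

From F = S·e^((r−q)T): (r − q) = ln(F/S)/T
ln(2972.75/2949.63) = ln(1.007838) = 0.007807
(r − q) = 0.007807 / (150/365) = 0.018997
r = ln(F/S)/T + q = 0.018997 + 0.0405 = 0.059497
r = 5.95%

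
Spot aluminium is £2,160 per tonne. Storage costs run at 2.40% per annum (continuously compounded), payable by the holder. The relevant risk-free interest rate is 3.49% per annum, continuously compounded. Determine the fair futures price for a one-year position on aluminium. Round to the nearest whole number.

£2,291 per tonne

Net carry = r + u − y = 0.0349 + 0.0240 − 0.0000 = 0.0589
F = S·e^((r+u−y)T) = 2160 · e^(0.0589 × 12/12) = 2160 · e^0.058900
= 2160 × 1.060669 = £2,291 per tonne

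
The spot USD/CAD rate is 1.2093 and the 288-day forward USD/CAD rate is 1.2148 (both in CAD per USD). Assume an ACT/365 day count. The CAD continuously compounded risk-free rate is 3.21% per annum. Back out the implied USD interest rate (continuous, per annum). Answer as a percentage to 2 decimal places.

2.63%

F = S·e^((r_CAD − r_USD)T) ⇒ r_USD = r_CAD − ln(F/S)/T
ln(1.2148/1.2093) = 0.004538; /(288/365) = 0.005751
r_USD = 0.0321 − 0.005751 = 0.026349
r_USD = 2.63%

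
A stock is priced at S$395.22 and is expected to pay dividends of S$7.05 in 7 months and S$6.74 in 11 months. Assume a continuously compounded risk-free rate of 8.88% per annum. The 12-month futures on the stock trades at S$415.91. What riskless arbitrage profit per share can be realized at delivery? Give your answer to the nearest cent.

S$1.91 per share

PV(dividends) I = 7.05·e^(−0.0888·7/12) + 6.74·e^(−0.0888·11/12) = 12.9072
Fair futures F* = (S − I)·e^(rT) = (395.22 − 12.9072)·e^0.088800 = 382.3128 × 1.092862 = 417.8151
Market S$415.91 < fair 417.8151: forward underpriced → reverse cash-and-carry (short the stock, invest proceeds at r, pay the dividends, go long the forward).
Profit at T = |F_mkt − F*| = |415.91 − 417.8151| = S$1.91 per share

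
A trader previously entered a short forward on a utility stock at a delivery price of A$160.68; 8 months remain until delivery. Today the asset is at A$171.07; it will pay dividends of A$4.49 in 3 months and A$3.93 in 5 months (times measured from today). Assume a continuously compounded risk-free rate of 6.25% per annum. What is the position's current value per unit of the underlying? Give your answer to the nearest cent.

-A$8.70

PV(remaining dividends) I = 4.49·e^(−0.0625·3/12) + 3.93·e^(−0.0625·5/12) = 8.2494
Current forward F = (S − I)·e^(rT) = (171.07 − 8.2494)·e^(0.0625·8/12) = 162.8206 × 1.042547 = 169.7481
Value (long) = (F − K)·e^(−rT) = (169.7481 − 160.68) × 0.959189 = 8.6980
Short position value = −(long value) = -A$8.70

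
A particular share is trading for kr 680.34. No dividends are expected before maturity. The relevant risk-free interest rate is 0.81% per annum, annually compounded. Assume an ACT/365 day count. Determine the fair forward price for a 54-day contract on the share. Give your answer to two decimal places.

F = S · (1+r)^T
= 680.34 × 1.001194
F = kr 681.15

kr 681.15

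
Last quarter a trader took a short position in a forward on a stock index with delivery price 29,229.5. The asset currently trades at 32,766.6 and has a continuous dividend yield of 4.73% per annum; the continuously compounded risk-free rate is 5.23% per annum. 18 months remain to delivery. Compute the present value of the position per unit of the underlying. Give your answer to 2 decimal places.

-3498.28

Current fair forward for the remaining 18 months: F = S·e^((r − q)·T), (r − q) = 0.0523 − 0.0473 = 0.0050
F = 32766.6 · e^(0.0050 × 18/12) = 32766.6 × 1.00752820 = 33013.2735
Value of long forward = (F − K)·e^(−rT) = (33013.2735 − 29229.5) · e^(−0.0523·18/12)
= 3783.7735 × 0.92454829 = 3498.28
Short position value = −(long value) = -3498.28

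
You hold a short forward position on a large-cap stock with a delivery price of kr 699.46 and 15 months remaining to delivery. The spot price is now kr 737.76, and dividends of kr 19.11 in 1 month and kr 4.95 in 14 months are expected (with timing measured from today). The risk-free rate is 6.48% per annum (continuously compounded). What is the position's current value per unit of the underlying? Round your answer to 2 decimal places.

PV(remaining dividends) I = 19.11·e^(−0.0648·1/12) + 4.95·e^(−0.0648·14/12) = 23.5967
Current forward F = (S − I)·e^(rT) = (737.76 − 23.5967)·e^(0.0648·15/12) = 714.1633 × 1.084371 = 774.4180
Value (long) = (F − K)·e^(−rT) = (774.4180 − 699.46) × 0.922194 = 69.1258
Short position value = −(long value) = -kr 69.13

-kr 69.13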